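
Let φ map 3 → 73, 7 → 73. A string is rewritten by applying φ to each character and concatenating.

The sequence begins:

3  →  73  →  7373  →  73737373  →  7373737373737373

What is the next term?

73737373737373737373737373737373

Replace each of the 16 characters of 7373737373737373 in place — 73 73 73 73 73 73 73 73 73 73 73 73 73 73 73 73 — and concatenate.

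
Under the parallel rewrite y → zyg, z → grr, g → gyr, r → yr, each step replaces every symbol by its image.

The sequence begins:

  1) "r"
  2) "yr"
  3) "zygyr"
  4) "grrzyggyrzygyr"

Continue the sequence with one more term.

Rewriting the 14 symbols of grrzyggyrzygyr one by one yields gyr yr yr grr zyg gyr gyr zyg yr grr zyg gyr zyg yr; concatenated:

gyryryrgrrzyggyrgyrzygyrgrrzyggyrzygyr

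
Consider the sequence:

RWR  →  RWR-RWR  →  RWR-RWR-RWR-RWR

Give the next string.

Each string is two copies of the previous one joined by '-'.
So the next term is two copies of RWR-RWR-RWR-RWR with '-' between the halves.

RWR-RWR-RWR-RWR-RWR-RWR-RWR-RWR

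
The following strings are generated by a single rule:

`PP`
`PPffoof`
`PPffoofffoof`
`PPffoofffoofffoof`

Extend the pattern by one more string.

PPffoofffoofffoofffoof

The strings grow by a fixed suffix ffoof each time.
So the next term is PPffoofffoofffoof·ffoof.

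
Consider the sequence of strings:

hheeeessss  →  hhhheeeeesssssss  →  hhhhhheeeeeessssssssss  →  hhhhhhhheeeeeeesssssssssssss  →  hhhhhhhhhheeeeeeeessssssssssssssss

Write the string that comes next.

hhhhhhhhhhhheeeeeeeeesssssssssssssssssss

Reading off run lengths: h runs 2, 4, 6, 8, 10; e runs 4, 5, 6, 7, 8; s runs 4, 7, 10, 13, 16 — each is linear in n (n = 1, 2, …).
At n = 6 the blocks have lengths 12, 9, 19.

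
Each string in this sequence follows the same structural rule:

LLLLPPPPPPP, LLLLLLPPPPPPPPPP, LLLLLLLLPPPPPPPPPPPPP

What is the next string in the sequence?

Term n consists of 2n L's, followed by 3n+1 P's, where the shown terms are n = 2, 3, 4.
At n = 5 the blocks have lengths 10, 16.

LLLLLLLLLLPPPPPPPPPPPPPPPP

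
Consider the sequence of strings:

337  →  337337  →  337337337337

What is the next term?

s(k+1) = s(k)·s(k) — each term doubles the last.
Doubling 337337337337:

337337337337337337337337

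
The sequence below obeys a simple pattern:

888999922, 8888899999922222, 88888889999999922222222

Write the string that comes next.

888888888999999999922222222222

Reading off run lengths: 8 runs 3, 5, 7; 9 runs 4, 6, 8; 2 runs 2, 5, 8 — each is linear in n (n = 1, 2, …).
For the next term, n = 4, so the run lengths are 9, 10, 11.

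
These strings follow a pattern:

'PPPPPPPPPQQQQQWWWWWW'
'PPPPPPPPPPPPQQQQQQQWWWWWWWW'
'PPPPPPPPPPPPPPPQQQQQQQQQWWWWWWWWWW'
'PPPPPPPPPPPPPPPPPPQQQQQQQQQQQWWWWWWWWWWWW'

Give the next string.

PPPPPPPPPPPPPPPPPPPPPQQQQQQQQQQQQQWWWWWWWWWWWWWW

Each string has the form P^{3n} Q^{2n-1} W^{2n}, where the shown terms are n = 3, 4, 5, 6.
At n = 7 the blocks have lengths 21, 13, 14.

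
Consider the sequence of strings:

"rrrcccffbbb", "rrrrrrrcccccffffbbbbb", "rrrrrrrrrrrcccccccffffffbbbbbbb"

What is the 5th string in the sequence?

Each string has the form r^{4n-1} c^{2n+1} f^{2n} b^{2n+1} (n = 1, 2, …).
For term 5, n = 5, so the run lengths are 19, 11, 10, 11.

rrrrrrrrrrrrrrrrrrrcccccccccccffffffffffbbbbbbbbbbb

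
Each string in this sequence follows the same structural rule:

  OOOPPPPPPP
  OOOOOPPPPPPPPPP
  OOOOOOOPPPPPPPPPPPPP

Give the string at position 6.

Each string has the form O^{2n-1} P^{3n+1}, where the shown terms are n = 2, 3, 4.
Setting n = 7 gives 13, 22 characters in each block.

OOOOOOOOOOOOOPPPPPPPPPPPPPPPPPPPPPP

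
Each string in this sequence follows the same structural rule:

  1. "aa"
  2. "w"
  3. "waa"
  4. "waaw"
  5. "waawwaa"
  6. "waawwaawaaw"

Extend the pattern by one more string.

Each term (from the third on) is the previous term followed by the one before it: term 3 = w·aa = waa.
So term 7 is waawwaawaaw·waawwaa.

waawwaawaawwaawwaa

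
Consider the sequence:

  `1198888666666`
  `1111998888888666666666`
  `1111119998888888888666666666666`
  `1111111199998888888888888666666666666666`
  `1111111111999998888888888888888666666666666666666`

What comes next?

Each string has the form 1^{2n} 9^{n} 8^{3n+1} 6^{3n+3} (n = 1, 2, …).
Setting n = 6 gives 12, 6, 19, 21 characters in each block.

1111111111119999998888888888888888888666666666666666666666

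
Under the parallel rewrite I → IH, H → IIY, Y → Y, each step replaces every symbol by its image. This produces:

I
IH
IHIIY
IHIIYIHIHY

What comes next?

IHIIYIHIHYIHIIYIHIIYY

Rewriting each symbol of IHIIYIHIHY: I→IH, H→IIY, I→IH, I→IH, Y→Y, I→IH, H→IIY, I→IH, H→IIY, Y→Y, which concatenates to IH IIY IH IH Y IH IIY IH IIY Y.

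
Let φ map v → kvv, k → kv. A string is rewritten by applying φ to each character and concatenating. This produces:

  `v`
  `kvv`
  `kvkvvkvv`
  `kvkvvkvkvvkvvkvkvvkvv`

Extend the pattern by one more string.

kvkvvkvkvvkvvkvkvvkvkvvkvvkvkvvkvvkvkvvkvkvvkvvkvkvvkvv

Applying the rule to each of the 21 symbols of kvkvvkvkvvkvvkvkvvkvv gives the pieces kv kvv kv kvv kvv kv kvv kv kvv kvv kv kvv kvv kv kvv kv kvv kvv kv kvv kvv, which concatenate to the answer.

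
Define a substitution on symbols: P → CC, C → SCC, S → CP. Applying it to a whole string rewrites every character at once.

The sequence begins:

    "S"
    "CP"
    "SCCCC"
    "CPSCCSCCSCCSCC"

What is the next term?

SCCCCCPSCCSCCCPSCCSCCCPSCCSCCCPSCCSCC

Applying the rule to each of the 14 symbols of CPSCCSCCSCCSCC gives the pieces SCC CC CP SCC SCC CP SCC SCC CP SCC SCC CP SCC SCC, which concatenate to the answer.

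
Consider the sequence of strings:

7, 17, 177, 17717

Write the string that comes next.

Each term (from the third on) is the previous term followed by the one before it: term 3 = 17·7 = 177.
Continuing: 17717 · 177 gives term 5.

17717177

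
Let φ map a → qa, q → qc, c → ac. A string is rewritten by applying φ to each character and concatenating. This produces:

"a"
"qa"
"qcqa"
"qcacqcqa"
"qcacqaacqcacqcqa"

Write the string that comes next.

qcacqaacqcqaqaacqcacqaacqcacqcqa

Replace each of the 16 characters of qcacqaacqcacqcqa in place — qc ac qa ac qc qa qa ac qc ac qa ac qc ac qc qa — and concatenate.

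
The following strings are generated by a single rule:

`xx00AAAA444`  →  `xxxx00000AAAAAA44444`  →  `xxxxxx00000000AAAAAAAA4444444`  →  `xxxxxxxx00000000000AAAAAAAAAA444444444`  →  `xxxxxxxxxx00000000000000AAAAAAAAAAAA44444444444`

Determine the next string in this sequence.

Each string has the form x^{2n} 0^{3n-1} A^{2n+2} 4^{2n+1} (n = 1, 2, …).
Setting n = 6 gives 12, 17, 14, 13 characters in each block.

xxxxxxxxxxxx00000000000000000AAAAAAAAAAAAAA4444444444444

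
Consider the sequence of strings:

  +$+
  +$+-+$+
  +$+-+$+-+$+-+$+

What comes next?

Every step duplicates the string with '-' between the halves.
So the next term is two copies of +$+-+$+-+$+-+$+ with '-' between the halves.

+$+-+$+-+$+-+$+-+$+-+$+-+$+-+$+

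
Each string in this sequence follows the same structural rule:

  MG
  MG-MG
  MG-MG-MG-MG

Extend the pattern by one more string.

MG-MG-MG-MG-MG-MG-MG-MG

Each string is two copies of the previous one joined by '-'.
So the next term is two copies of MG-MG-MG-MG with '-' between the halves.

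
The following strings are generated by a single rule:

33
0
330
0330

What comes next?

This is a Fibonacci-style word recurrence s(k) = s(k−2)·s(k−1): e.g. 33·0 = 330.
Continuing: 330 · 0330 gives term 5.

3300330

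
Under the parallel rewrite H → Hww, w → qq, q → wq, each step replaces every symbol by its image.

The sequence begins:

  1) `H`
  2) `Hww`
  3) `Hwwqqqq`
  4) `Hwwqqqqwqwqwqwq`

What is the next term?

Rewriting the 15 symbols of Hwwqqqqwqwqwqwq one by one yields Hww qq qq wq wq wq wq qq wq qq wq qq wq qq wq; concatenated:

Hwwqqqqwqwqwqwqqqwqqqwqqqwqqqwq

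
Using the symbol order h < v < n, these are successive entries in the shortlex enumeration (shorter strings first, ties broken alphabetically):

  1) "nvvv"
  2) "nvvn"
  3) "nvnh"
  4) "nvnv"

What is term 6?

nnhh

Stepping forward 2 times from nvnv: nvnv → nvnn, then the target.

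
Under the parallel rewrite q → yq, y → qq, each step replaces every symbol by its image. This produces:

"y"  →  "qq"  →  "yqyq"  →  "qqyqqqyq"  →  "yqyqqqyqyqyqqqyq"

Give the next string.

qqyqqqyqyqyqqqyqqqyqqqyqyqyqqqyq

Applying the rule to each of the 16 symbols of yqyqqqyqyqyqqqyq gives the pieces qq yq qq yq yq yq qq yq qq yq qq yq yq yq qq yq, which concatenate to the answer.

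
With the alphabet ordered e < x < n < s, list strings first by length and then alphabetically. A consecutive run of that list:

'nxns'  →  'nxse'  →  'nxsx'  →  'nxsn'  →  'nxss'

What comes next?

nnee

Find the rightmost character of nxss below s, bump it to the next letter, and reset everything to its right to e.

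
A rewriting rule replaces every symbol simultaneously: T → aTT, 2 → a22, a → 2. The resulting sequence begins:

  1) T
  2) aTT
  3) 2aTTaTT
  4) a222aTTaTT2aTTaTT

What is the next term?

Rewriting the 17 symbols of a222aTTaTT2aTTaTT one by one yields 2 a22 a22 a22 2 aTT aTT 2 aTT aTT a22 2 aTT aTT 2 aTT aTT; concatenated:

2a22a22a222aTTaTT2aTTaTTa222aTTaTT2aTTaTT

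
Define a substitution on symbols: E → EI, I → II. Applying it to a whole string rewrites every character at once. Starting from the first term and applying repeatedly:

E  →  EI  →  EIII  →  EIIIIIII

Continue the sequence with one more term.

Expanding EIIIIIII: E→EI, I→II, I→II, I→II, I→II, I→II, I→II, I→II. Concatenated: EI II II II II II II II.

EIIIIIIIIIIIIIII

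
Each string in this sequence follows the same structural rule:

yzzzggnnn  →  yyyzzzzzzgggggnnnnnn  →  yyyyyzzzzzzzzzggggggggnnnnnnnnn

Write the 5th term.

Reading off run lengths: y runs 1, 3, 5; z runs 3, 6, 9; g runs 2, 5, 8; n runs 3, 6, 9 — each is linear in n (n = 1, 2, …).
Setting n = 5 gives 9, 15, 14, 15 characters in each block.

yyyyyyyyyzzzzzzzzzzzzzzzggggggggggggggnnnnnnnnnnnnnnn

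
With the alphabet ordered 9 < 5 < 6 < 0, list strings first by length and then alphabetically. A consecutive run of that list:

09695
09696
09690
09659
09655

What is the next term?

09656

Find the rightmost character of 09655 below 0, bump it to the next letter, and reset everything to its right to 9.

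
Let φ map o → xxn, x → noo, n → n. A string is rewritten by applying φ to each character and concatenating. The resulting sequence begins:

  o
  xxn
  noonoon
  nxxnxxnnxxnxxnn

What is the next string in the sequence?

Rewriting the 15 symbols of nxxnxxnnxxnxxnn one by one yields n noo noo n noo noo n n noo noo n noo noo n n; concatenated:

nnoonoonnoonoonnnoonoonnoonoonn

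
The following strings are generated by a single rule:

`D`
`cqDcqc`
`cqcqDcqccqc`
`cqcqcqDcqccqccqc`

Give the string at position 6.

cqcqcqcqcqDcqccqccqccqccqc

Each term wraps the previous one in cq on the left and cqc on the right.
From cqcqcqDcqccqccqc, 2 further steps: cqcqcqDcqccqccqc → cqcqcqcqDcqccqccqccqc → (answer).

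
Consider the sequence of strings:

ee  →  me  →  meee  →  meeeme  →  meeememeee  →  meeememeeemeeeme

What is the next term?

This is a Fibonacci-style word recurrence s(k) = s(k−1)·s(k−2): e.g. me·ee = meee.
Continuing: meeememeeemeeeme · meeememeee gives term 7.

meeememeeemeeememeeememeee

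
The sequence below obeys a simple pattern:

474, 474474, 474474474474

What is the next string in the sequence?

Each string is two copies of the previous one concatenated.
So the next term is two copies of 474474474474.

474474474474474474474474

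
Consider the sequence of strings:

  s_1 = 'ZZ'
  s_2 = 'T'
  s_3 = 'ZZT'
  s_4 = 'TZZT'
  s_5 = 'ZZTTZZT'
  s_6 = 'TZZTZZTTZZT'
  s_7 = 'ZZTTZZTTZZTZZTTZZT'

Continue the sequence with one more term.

Each term (from the third on) is the two preceding terms concatenated in order: term 3 = ZZ·T = ZZT.
So term 8 is TZZTZZTTZZT·ZZTTZZTTZZTZZTTZZT.

TZZTZZTTZZTZZTTZZTTZZTZZTTZZT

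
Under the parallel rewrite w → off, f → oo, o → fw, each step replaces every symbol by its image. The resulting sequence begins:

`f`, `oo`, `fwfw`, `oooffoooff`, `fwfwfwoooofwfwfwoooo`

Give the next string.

oooffoooffooofffwfwfwfwoooffoooffooofffwfwfwfw

Replace each of the 20 characters of fwfwfwoooofwfwfwoooo in place — oo off oo off oo off fw fw fw fw oo off oo off oo off fw fw fw fw — and concatenate.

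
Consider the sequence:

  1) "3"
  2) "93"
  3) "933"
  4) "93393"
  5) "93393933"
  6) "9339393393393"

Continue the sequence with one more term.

From term 3 onward, concatenate the last term with the second-to-last: 93·3 = 933, 933·93 = 93393, …
Continuing: 9339393393393 · 93393933 gives term 7.

933939339339393393933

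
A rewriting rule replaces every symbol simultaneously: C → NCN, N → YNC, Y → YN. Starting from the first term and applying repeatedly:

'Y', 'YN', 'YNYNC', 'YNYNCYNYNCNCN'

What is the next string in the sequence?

Replace each of the 13 characters of YNYNCYNYNCNCN in place — YN YNC YN YNC NCN YN YNC YN YNC NCN YNC NCN YNC — and concatenate.

YNYNCYNYNCNCNYNYNCYNYNCNCNYNCNCNYNC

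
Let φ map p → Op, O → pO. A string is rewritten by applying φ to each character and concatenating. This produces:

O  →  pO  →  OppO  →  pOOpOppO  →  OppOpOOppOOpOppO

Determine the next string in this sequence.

pOOpOppOOppOpOOpOppOpOOppOOpOppO

φ(OppOpOOppOOpOppO) expands symbol-by-symbol to pO Op Op pO Op pO pO Op Op pO pO Op pO Op Op pO; joining the 16 pieces gives the next term.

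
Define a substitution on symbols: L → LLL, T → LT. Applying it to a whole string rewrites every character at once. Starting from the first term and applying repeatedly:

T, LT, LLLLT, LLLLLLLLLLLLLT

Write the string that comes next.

Rewriting the 14 symbols of LLLLLLLLLLLLLT one by one yields LLL LLL LLL LLL LLL LLL LLL LLL LLL LLL LLL LLL LLL LT; concatenated:

LLLLLLLLLLLLLLLLLLLLLLLLLLLLLLLLLLLLLLLLT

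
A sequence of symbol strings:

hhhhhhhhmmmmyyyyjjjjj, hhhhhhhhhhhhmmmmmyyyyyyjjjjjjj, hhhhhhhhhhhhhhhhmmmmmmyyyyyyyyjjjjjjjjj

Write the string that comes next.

Each string has the form h^{4n} m^{n+2} y^{2n} j^{2n+1}, where the shown terms are n = 2, 3, 4.
At n = 5 the blocks have lengths 20, 7, 10, 11.

hhhhhhhhhhhhhhhhhhhhmmmmmmmyyyyyyyyyyjjjjjjjjjjj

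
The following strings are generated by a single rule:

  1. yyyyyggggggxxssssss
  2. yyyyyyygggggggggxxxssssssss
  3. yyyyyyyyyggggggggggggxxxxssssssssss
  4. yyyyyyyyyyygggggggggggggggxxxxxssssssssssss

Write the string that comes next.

yyyyyyyyyyyyyggggggggggggggggggxxxxxxssssssssssssss

Term n consists of 2n+1 y's, followed by 3n g's, followed by n x's, followed by 2n+2 s's, where the shown terms are n = 2, 3, 4, 5.
At n = 6 the blocks have lengths 13, 18, 6, 14.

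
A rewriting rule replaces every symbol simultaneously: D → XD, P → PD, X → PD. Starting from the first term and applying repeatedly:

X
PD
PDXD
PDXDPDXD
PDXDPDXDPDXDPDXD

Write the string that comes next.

φ(PDXDPDXDPDXDPDXD) expands symbol-by-symbol to PD XD PD XD PD XD PD XD PD XD PD XD PD XD PD XD; joining the 16 pieces gives the next term.

PDXDPDXDPDXDPDXDPDXDPDXDPDXDPDXD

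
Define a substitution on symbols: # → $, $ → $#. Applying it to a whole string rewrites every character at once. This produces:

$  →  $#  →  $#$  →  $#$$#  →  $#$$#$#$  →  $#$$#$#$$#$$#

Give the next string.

Rewriting the 13 symbols of $#$$#$#$$#$$# one by one yields $# $ $# $# $ $# $ $# $# $ $# $# $; concatenated:

$#$$#$#$$#$$#$#$$#$#$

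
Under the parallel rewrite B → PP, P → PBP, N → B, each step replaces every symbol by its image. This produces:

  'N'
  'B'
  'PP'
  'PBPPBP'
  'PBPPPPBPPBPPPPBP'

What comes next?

Rewriting the 16 symbols of PBPPPPBPPBPPPPBP one by one yields PBP PP PBP PBP PBP PBP PP PBP PBP PP PBP PBP PBP PBP PP PBP; concatenated:

PBPPPPBPPBPPBPPBPPPPBPPBPPPPBPPBPPBPPBPPPPBP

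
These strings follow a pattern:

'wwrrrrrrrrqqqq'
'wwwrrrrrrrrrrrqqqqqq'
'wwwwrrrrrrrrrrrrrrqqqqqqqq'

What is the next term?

The n-th term is n w's then 3n+2 r's then 2n q's, where the shown terms are n = 2, 3, 4.
At n = 5 the blocks have lengths 5, 17, 10.

wwwwwrrrrrrrrrrrrrrrrrqqqqqqqqqq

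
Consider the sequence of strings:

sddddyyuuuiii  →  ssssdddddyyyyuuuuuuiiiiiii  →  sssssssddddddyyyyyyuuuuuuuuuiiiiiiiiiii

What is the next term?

Reading off run lengths: s runs 1, 4, 7; d runs 4, 5, 6; y runs 2, 4, 6; u runs 3, 6, 9; i runs 3, 7, 11 — each is linear in n (n = 1, 2, …).
At n = 4 the blocks have lengths 10, 7, 8, 12, 15.

ssssssssssdddddddyyyyyyyyuuuuuuuuuuuuiiiiiiiiiiiiiii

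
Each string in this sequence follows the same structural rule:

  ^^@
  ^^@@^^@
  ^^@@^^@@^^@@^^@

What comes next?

s(k+1) = s(k)·@·s(k) — each term doubles the last with '@' between the halves.
Doubling ^^@@^^@@^^@@^^@ with '@' between the halves:

^^@@^^@@^^@@^^@@^^@@^^@@^^@@^^@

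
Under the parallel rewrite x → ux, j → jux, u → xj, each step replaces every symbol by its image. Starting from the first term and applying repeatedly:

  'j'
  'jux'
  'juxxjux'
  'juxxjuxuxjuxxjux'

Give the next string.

juxxjuxuxjuxxjuxxjuxjuxxjuxuxjuxxjux

φ(juxxjuxuxjuxxjux) expands symbol-by-symbol to jux xj ux ux jux xj ux xj ux jux xj ux ux jux xj ux; joining the 16 pieces gives the next term.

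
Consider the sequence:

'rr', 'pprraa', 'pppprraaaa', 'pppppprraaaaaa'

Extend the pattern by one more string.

Each term wraps the previous one in pp on the left and aa on the right.
Applying this once more to pppppprraaaaaa:

pppppppprraaaaaaaa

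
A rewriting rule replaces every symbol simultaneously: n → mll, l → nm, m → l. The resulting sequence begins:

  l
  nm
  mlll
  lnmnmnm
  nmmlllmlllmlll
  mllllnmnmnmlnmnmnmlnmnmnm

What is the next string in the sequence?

lnmnmnmnmmlllmlllmlllnmmlllmlllmlllnmmlllmlllmlll

Applying the rule to each of the 25 symbols of mllllnmnmnmlnmnmnmlnmnmnm gives the pieces l nm nm nm nm mll l mll l mll l nm mll l mll l mll l nm mll l mll l mll l, which concatenate to the answer.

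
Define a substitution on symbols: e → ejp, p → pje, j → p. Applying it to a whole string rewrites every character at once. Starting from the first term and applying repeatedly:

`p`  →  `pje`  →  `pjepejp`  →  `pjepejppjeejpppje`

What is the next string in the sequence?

Replace each of the 17 characters of pjepejppjeejpppje in place — pje p ejp pje ejp p pje pje p ejp ejp p pje pje pje p ejp — and concatenate.

pjepejppjeejpppjepjepejpejpppjepjepjepejp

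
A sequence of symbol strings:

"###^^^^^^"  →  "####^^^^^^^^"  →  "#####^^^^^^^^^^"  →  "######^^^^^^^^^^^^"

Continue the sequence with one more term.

Each string has the form #^{n} ^^{2n}, where the shown terms are n = 3, 4, 5, 6.
At n = 7 the blocks have lengths 7, 14.

#######^^^^^^^^^^^^^^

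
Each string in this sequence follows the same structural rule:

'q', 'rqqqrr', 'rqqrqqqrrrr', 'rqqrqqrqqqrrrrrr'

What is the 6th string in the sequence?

rqqrqqrqqrqqrqqqrrrrrrrrrr

s(k+1) = rqq·s(k)·rr, so each term gains rqq as a prefix and rr as a suffix.
From rqqrqqrqqqrrrrrr, 2 further steps: rqqrqqrqqqrrrrrr → rqqrqqrqqrqqqrrrrrrrr → (answer).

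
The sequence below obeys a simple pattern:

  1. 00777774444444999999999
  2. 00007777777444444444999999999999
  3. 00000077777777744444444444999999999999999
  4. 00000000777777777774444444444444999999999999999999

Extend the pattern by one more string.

00000000007777777777777444444444444444999999999999999999999

The n-th term is 2n-2 0's then 2n+1 7's then 2n+3 4's then 3n+3 9's, where the shown terms are n = 2, 3, 4, 5.
Setting n = 6 gives 10, 13, 15, 21 characters in each block.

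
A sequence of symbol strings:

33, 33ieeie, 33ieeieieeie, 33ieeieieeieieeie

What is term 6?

33ieeieieeieieeieieeieieeie

Each term is the previous one with ieeie appended.
From 33ieeieieeieieeie, 2 further steps: 33ieeieieeieieeie → 33ieeieieeieieeieieeie → (answer).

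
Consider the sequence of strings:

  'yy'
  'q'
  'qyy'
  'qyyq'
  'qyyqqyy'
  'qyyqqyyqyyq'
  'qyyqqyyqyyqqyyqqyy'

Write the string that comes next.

qyyqqyyqyyqqyyqqyyqyyqqyyqyyq

This is a Fibonacci-style word recurrence s(k) = s(k−1)·s(k−2): e.g. q·yy = qyy.
Continuing: qyyqqyyqyyqqyyqqyy · qyyqqyyqyyq gives term 8.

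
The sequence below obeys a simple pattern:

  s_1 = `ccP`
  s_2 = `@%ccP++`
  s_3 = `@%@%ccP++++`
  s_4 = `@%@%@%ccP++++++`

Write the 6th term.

@%@%@%@%@%ccP++++++++++

s(k+1) = @%·s(k)·++, so each term gains @% as a prefix and ++ as a suffix.
From @%@%@%ccP++++++, 2 further steps: @%@%@%ccP++++++ → @%@%@%@%ccP++++++++ → (answer).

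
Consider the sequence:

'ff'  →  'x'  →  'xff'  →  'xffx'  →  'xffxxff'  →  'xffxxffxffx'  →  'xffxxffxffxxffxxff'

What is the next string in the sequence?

Each term (from the third on) is the previous term followed by the one before it: term 3 = x·ff = xff.
The next term joins xffxxffxffxxffxxff and xffxxffxffx.

xffxxffxffxxffxxffxffxxffxffx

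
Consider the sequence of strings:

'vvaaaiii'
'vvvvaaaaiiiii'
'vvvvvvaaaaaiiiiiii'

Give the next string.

Term n consists of 2n v's, followed by n+2 a's, followed by 2n+1 i's (n = 1, 2, …).
At n = 4 the blocks have lengths 8, 6, 9.

vvvvvvvvaaaaaaiiiiiiiii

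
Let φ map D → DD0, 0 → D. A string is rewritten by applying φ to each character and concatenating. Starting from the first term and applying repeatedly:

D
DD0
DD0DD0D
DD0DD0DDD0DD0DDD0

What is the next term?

DD0DD0DDD0DD0DDD0DD0DD0DDD0DD0DDD0DD0DD0D

Applying the rule to each of the 17 symbols of DD0DD0DDD0DD0DDD0 gives the pieces DD0 DD0 D DD0 DD0 D DD0 DD0 DD0 D DD0 DD0 D DD0 DD0 DD0 D, which concatenate to the answer.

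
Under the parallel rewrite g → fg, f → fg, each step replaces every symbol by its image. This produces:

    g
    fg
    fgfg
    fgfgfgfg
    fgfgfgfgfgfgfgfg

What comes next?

fgfgfgfgfgfgfgfgfgfgfgfgfgfgfgfg

Applying the rule to each of the 16 symbols of fgfgfgfgfgfgfgfg gives the pieces fg fg fg fg fg fg fg fg fg fg fg fg fg fg fg fg, which concatenate to the answer.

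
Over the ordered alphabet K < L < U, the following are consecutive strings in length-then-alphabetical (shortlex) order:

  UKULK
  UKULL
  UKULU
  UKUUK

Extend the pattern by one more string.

Treat UKUUK as a base-3 numeral over the given alphabet and add one, carrying through any trailing U's.

UKUUL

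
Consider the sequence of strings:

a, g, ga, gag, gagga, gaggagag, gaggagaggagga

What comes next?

From term 3 onward, concatenate the last term with the second-to-last: g·a = ga, ga·g = gag, …
So term 8 is gaggagaggagga·gaggagag.

gaggagaggaggagaggagag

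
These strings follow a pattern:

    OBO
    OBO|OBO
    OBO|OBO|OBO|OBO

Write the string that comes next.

Each string is two copies of the previous one joined by '|'.
One more doubling of OBO|OBO|OBO|OBO gives the answer.

OBO|OBO|OBO|OBO|OBO|OBO|OBO|OBO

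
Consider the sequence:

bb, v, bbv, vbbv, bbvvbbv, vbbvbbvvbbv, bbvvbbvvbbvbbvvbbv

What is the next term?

From term 3 onward, concatenate the second-to-last term with the last: bb·v = bbv, v·bbv = vbbv, …
So term 8 is vbbvbbvvbbv·bbvvbbvvbbvbbvvbbv.

vbbvbbvvbbvbbvvbbvvbbvbbvvbbv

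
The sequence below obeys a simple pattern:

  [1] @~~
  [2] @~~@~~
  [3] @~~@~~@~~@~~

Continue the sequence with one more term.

Every step duplicates the string.
Doubling @~~@~~@~~@~~:

@~~@~~@~~@~~@~~@~~@~~@~~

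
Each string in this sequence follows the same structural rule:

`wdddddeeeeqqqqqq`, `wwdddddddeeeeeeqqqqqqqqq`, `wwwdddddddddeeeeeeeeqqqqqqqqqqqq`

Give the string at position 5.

wwwwwdddddddddddddeeeeeeeeeeeeqqqqqqqqqqqqqqqqqq

Term n consists of n-1 w's, followed by 2n+1 d's, followed by 2n e's, followed by 3n q's, where the shown terms are n = 2, 3, 4.
At n = 6 the blocks have lengths 5, 13, 12, 18.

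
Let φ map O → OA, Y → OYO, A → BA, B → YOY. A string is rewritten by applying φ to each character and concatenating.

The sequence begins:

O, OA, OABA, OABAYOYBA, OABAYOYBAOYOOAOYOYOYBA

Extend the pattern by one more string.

Replace each of the 22 characters of OABAYOYBAOYOOAOYOYOYBA in place — OA BA YOY BA OYO OA OYO YOY BA OA OYO OA OA BA OA OYO OA OYO OA OYO YOY BA — and concatenate.

OABAYOYBAOYOOAOYOYOYBAOAOYOOAOABAOAOYOOAOYOOAOYOYOYBA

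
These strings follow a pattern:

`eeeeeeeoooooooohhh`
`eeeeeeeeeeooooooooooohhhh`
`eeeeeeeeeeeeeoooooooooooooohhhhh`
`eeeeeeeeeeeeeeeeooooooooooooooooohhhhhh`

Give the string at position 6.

eeeeeeeeeeeeeeeeeeeeeeooooooooooooooooooooooohhhhhhhh

Term n consists of 3n+1 e's, followed by 3n+2 o's, followed by n+1 h's, where the shown terms are n = 2, 3, 4, 5.
At n = 7 the blocks have lengths 22, 23, 8.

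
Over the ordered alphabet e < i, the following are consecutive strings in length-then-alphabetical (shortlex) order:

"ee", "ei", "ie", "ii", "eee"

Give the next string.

The successor of eee increments the rightmost position that isn't already i and resets every position after it to e.

eei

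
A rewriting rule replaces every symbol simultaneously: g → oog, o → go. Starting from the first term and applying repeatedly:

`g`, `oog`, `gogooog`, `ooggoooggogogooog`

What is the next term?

gogooogooggogogooogooggoooggoooggogogooog

Replace each of the 17 characters of ooggoooggogogooog in place — go go oog oog go go go oog oog go oog go oog go go go oog — and concatenate.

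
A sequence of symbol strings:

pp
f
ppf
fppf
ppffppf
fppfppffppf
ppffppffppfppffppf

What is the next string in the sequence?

This is a Fibonacci-style word recurrence s(k) = s(k−2)·s(k−1): e.g. pp·f = ppf.
The next term joins fppfppffppf and ppffppffppfppffppf.

fppfppffppfppffppffppfppffppf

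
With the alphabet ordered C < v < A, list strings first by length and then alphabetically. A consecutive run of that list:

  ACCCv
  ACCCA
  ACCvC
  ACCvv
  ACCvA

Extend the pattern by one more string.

ACCAC

The successor of ACCvA increments the rightmost position that isn't already A and resets every position after it to C.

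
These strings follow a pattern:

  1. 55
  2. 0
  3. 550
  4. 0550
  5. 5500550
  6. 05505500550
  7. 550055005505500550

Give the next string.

This is a Fibonacci-style word recurrence s(k) = s(k−2)·s(k−1): e.g. 55·0 = 550.
Continuing: 05505500550 · 550055005505500550 gives term 8.

05505500550550055005505500550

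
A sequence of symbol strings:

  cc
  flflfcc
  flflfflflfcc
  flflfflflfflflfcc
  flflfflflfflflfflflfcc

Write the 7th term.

Each term is the previous one with flflf prepended.
From flflfflflfflflfflflfcc, 2 further steps: flflfflflfflflfflflfcc → flflfflflfflflfflflfflflfcc → (answer).

flflfflflfflflfflflfflflfflflfcc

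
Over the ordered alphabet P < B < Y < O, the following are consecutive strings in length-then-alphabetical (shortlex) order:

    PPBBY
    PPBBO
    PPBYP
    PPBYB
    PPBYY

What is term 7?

PPBOP

Continuing the enumeration 2 steps past PPBYY: PPBYY → PPBYO → (answer).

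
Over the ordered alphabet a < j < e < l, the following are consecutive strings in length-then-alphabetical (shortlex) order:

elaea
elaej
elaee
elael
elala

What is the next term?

The successor of elala increments the rightmost position that isn't already l and resets every position after it to a.

elalj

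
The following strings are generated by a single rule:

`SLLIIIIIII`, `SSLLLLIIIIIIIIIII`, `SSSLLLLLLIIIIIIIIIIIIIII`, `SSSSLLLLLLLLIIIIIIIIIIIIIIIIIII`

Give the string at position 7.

Each string has the form S^{n-1} L^{2n-2} I^{4n-1}, where the shown terms are n = 2, 3, 4, 5.
Setting n = 8 gives 7, 14, 31 characters in each block.

SSSSSSSLLLLLLLLLLLLLLIIIIIIIIIIIIIIIIIIIIIIIIIIIIIII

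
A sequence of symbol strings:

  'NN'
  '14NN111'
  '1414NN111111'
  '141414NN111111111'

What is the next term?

Each term wraps the previous one in 14 on the left and 111 on the right.
So the next term is 14·141414NN111111111·111.

14141414NN111111111111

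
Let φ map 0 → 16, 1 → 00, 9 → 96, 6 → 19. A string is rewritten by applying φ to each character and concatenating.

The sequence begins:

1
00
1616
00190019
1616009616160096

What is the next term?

φ(1616009616160096) expands symbol-by-symbol to 00 19 00 19 16 16 96 19 00 19 00 19 16 16 96 19; joining the 16 pieces gives the next term.

00190019161696190019001916169619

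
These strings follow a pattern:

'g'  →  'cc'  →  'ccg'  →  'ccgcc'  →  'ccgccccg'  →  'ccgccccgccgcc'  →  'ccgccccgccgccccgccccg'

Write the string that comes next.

ccgccccgccgccccgccccgccgccccgccgcc

This is a Fibonacci-style word recurrence s(k) = s(k−1)·s(k−2): e.g. cc·g = ccg.
So term 8 is ccgccccgccgccccgccccg·ccgccccgccgcc.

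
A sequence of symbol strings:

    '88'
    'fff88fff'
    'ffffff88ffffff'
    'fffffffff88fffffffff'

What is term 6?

fffffffffffffff88fffffffffffffff

Every step adds fff to the front and fff to the end of the previous string.
From fffffffff88fffffffff, 2 further steps: fffffffff88fffffffff → ffffffffffff88ffffffffffff → (answer).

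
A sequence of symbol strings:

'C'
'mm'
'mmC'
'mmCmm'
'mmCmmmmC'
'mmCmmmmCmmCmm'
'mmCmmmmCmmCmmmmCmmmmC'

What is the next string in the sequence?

This is a Fibonacci-style word recurrence s(k) = s(k−1)·s(k−2): e.g. mm·C = mmC.
The next term joins mmCmmmmCmmCmmmmCmmmmC and mmCmmmmCmmCmm.

mmCmmmmCmmCmmmmCmmmmCmmCmmmmCmmCmm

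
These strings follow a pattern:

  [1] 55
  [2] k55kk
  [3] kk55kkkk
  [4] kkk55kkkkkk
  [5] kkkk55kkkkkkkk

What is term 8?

kkkkkkk55kkkkkkkkkkkkkk

Each term wraps the previous one in k on the left and kk on the right.
From kkkk55kkkkkkkk, 3 further steps: kkkk55kkkkkkkk → kkkkk55kkkkkkkkkk → kkkkkk55kkkkkkkkkkkk → (answer).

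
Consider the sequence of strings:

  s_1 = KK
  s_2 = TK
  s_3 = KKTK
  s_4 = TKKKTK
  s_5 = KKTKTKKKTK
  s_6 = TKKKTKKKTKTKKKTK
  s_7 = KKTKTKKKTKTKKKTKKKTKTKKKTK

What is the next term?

Each term (from the third on) is the two preceding terms concatenated in order: term 3 = KK·TK = KKTK.
The next term joins TKKKTKKKTKTKKKTK and KKTKTKKKTKTKKKTKKKTKTKKKTK.

TKKKTKKKTKTKKKTKKKTKTKKKTKTKKKTKKKTKTKKKTK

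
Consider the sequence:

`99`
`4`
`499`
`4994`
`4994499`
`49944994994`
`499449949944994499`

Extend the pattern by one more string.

49944994994499449949944994994

Each term (from the third on) is the previous term followed by the one before it: term 3 = 4·99 = 499.
Continuing: 499449949944994499 · 49944994994 gives term 8.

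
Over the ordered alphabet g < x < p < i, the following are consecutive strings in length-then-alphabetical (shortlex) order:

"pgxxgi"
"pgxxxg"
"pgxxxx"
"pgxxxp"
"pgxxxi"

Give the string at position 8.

Stepping forward 3 times from pgxxxi: pgxxxi → pgxxpg → pgxxpx, then the target.

pgxxpp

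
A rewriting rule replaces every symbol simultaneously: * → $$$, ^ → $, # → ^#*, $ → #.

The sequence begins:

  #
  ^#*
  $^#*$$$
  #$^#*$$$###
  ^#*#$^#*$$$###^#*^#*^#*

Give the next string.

Rewriting the 23 symbols of ^#*#$^#*$$$###^#*^#*^#* one by one yields $ ^#* $$$ ^#* # $ ^#* $$$ # # # ^#* ^#* ^#* $ ^#* $$$ $ ^#* $$$ $ ^#* $$$; concatenated:

$^#*$$$^#*#$^#*$$$###^#*^#*^#*$^#*$$$$^#*$$$$^#*$$$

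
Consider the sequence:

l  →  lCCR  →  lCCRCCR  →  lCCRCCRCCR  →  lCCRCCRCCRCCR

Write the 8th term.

Every step adds CCR to the end: s(k+1) = s(k)·CCR.
From lCCRCCRCCRCCR, 3 further steps: lCCRCCRCCRCCR → lCCRCCRCCRCCRCCR → lCCRCCRCCRCCRCCRCCR → (answer).

lCCRCCRCCRCCRCCRCCRCCR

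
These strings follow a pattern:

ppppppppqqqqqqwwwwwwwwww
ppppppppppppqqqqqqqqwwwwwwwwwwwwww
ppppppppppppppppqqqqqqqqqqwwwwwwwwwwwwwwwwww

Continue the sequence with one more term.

ppppppppppppppppppppqqqqqqqqqqqqwwwwwwwwwwwwwwwwwwwwww

Each string has the form p^{4n} q^{2n+2} w^{4n+2}, where the shown terms are n = 2, 3, 4.
Setting n = 5 gives 20, 12, 22 characters in each block.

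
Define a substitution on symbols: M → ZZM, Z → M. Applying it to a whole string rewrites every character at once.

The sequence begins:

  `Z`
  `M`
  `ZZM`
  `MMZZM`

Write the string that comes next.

ZZMZZMMMZZM

Apply φ to MMZZM symbol by symbol: M→ZZM, M→ZZM, Z→M, Z→M, M→ZZM; joined: ZZM ZZM M M ZZM.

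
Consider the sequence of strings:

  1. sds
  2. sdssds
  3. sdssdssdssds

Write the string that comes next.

sdssdssdssdssdssdssdssds

Each string is two copies of the previous one concatenated.
So the next term is two copies of sdssdssdssds.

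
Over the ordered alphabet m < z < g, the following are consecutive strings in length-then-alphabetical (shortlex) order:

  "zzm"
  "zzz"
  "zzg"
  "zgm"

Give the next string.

Treat zgm as a base-3 numeral over the given alphabet and add one, carrying through any trailing g's.

zgz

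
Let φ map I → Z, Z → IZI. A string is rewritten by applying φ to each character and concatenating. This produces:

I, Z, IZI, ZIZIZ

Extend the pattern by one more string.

IZIZIZIZIZI

Expanding ZIZIZ: Z→IZI, I→Z, Z→IZI, I→Z, Z→IZI. Concatenated: IZI Z IZI Z IZI.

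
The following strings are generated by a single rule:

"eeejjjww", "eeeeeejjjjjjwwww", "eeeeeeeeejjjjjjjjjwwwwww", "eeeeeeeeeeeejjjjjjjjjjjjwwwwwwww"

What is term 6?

Reading off run lengths: e runs 3, 6, 9, 12; j runs 3, 6, 9, 12; w runs 2, 4, 6, 8 — each is linear in n (n = 1, 2, …).
For term 6, n = 6, so the run lengths are 18, 18, 12.

eeeeeeeeeeeeeeeeeejjjjjjjjjjjjjjjjjjwwwwwwwwwwww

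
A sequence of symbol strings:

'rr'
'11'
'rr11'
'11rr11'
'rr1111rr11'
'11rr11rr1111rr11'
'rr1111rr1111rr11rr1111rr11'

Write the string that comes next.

From term 3 onward, concatenate the second-to-last term with the last: rr·11 = rr11, 11·rr11 = 11rr11, …
The next term joins 11rr11rr1111rr11 and rr1111rr1111rr11rr1111rr11.

11rr11rr1111rr11rr1111rr1111rr11rr1111rr11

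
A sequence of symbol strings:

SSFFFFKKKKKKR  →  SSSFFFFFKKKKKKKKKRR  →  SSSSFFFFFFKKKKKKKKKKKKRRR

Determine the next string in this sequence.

SSSSSFFFFFFFKKKKKKKKKKKKKKKRRRR

Reading off run lengths: S runs 2, 3, 4; F runs 4, 5, 6; K runs 6, 9, 12; R runs 1, 2, 3 — each is linear in n, where the shown terms are n = 2, 3, 4.
Setting n = 5 gives 5, 7, 15, 4 characters in each block.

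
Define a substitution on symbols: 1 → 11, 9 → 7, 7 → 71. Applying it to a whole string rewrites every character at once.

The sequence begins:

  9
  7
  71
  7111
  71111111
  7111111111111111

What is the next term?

φ(7111111111111111) expands symbol-by-symbol to 71 11 11 11 11 11 11 11 11 11 11 11 11 11 11 11; joining the 16 pieces gives the next term.

71111111111111111111111111111111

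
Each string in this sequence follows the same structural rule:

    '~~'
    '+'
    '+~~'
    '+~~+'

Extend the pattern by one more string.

This is a Fibonacci-style word recurrence s(k) = s(k−1)·s(k−2): e.g. +·~~ = +~~.
So term 5 is +~~+·+~~.

+~~++~~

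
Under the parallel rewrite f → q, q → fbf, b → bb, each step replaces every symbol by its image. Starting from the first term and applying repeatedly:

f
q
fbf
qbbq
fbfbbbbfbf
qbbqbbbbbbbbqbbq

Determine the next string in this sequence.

fbfbbbbfbfbbbbbbbbbbbbbbbbfbfbbbbfbf

Replace each of the 16 characters of qbbqbbbbbbbbqbbq in place — fbf bb bb fbf bb bb bb bb bb bb bb bb fbf bb bb fbf — and concatenate.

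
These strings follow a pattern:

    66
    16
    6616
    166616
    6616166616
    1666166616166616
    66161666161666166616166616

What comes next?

Each term (from the third on) is the two preceding terms concatenated in order: term 3 = 66·16 = 6616.
Continuing: 1666166616166616 · 66161666161666166616166616 gives term 8.

166616661616661666161666161666166616166616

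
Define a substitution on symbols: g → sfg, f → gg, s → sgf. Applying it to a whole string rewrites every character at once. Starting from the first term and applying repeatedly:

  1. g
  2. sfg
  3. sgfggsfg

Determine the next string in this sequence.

sgfsfgggsfgsfgsgfggsfg

Rewriting each symbol of sgfggsfg: s→sgf, g→sfg, f→gg, g→sfg, g→sfg, s→sgf, f→gg, g→sfg, which concatenates to sgf sfg gg sfg sfg sgf gg sfg.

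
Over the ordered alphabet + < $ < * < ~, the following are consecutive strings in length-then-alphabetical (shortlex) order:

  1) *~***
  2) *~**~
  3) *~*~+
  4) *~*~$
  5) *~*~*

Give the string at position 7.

*~~++

Advancing 2 positions from *~*~* through *~*~* → *~*~~ reaches term 7.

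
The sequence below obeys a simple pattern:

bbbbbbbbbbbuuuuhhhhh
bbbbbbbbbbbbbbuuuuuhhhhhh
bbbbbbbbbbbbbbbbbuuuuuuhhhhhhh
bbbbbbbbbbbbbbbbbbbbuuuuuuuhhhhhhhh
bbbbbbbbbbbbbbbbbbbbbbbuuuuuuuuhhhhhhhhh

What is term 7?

The n-th term is 3n+2 b's then n+1 u's then n+2 h's, where the shown terms are n = 3, 4, 5, 6, 7.
Setting n = 9 gives 29, 10, 11 characters in each block.

bbbbbbbbbbbbbbbbbbbbbbbbbbbbbuuuuuuuuuuhhhhhhhhhhh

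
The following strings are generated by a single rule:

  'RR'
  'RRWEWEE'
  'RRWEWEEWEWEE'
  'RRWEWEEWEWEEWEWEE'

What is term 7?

RRWEWEEWEWEEWEWEEWEWEEWEWEEWEWEE

The strings grow by a fixed suffix WEWEE each time.
From RRWEWEEWEWEEWEWEE, 3 further steps: RRWEWEEWEWEEWEWEE → RRWEWEEWEWEEWEWEEWEWEE → RRWEWEEWEWEEWEWEEWEWEEWEWEE → (answer).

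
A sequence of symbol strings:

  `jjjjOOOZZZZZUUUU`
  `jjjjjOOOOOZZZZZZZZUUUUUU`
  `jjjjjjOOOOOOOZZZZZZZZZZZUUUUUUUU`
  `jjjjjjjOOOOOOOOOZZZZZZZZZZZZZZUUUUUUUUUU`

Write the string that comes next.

Each string has the form j^{n+3} O^{2n+1} Z^{3n+2} U^{2n+2} (n = 1, 2, …).
At n = 5 the blocks have lengths 8, 11, 17, 12.

jjjjjjjjOOOOOOOOOOOZZZZZZZZZZZZZZZZZUUUUUUUUUUUU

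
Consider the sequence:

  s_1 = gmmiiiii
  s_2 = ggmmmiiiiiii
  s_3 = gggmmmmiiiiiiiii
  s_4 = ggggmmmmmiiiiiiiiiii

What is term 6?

Term n consists of n-1 g's, followed by n m's, followed by 2n+1 i's, where the shown terms are n = 2, 3, 4, 5.
At n = 7 the blocks have lengths 6, 7, 15.

ggggggmmmmmmmiiiiiiiiiiiiiii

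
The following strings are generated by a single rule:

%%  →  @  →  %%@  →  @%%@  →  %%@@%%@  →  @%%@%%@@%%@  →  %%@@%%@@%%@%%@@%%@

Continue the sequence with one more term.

Each term (from the third on) is the two preceding terms concatenated in order: term 3 = %%·@ = %%@.
The next term joins @%%@%%@@%%@ and %%@@%%@@%%@%%@@%%@.

@%%@%%@@%%@%%@@%%@@%%@%%@@%%@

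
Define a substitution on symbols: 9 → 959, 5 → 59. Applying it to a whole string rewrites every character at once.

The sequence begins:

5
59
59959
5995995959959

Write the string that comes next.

5995995959959959599595995995959959

Applying the rule to each of the 13 symbols of 5995995959959 gives the pieces 59 959 959 59 959 959 59 959 59 959 959 59 959, which concatenate to the answer.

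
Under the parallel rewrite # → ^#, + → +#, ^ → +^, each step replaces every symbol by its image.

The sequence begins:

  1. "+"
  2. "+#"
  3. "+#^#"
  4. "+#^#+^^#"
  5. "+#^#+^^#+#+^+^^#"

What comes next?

+#^#+^^#+#+^+^^#+#^#+#+^+#+^+^^#

Replace each of the 16 characters of +#^#+^^#+#+^+^^# in place — +# ^# +^ ^# +# +^ +^ ^# +# ^# +# +^ +# +^ +^ ^# — and concatenate.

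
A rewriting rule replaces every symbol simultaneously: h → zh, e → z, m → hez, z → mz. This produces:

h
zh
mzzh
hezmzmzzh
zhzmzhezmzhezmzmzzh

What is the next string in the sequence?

Applying the rule to each of the 19 symbols of zhzmzhezmzhezmzmzzh gives the pieces mz zh mz hez mz zh z mz hez mz zh z mz hez mz hez mz mz zh, which concatenate to the answer.

mzzhmzhezmzzhzmzhezmzzhzmzhezmzhezmzmzzh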